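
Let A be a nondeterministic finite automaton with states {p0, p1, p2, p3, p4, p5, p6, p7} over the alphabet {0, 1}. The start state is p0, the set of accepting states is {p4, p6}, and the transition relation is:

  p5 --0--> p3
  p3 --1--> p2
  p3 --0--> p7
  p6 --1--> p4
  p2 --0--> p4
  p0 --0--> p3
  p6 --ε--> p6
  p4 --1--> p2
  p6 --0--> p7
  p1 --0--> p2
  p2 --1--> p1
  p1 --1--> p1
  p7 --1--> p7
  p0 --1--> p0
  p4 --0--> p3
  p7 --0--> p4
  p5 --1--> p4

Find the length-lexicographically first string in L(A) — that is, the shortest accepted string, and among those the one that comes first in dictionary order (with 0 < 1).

000

A breadth-first search from p0 reaches an accepting state first via the path p0 → p3 → p7 → p4 on input 000.
No string of length < 3 is accepted (BFS exhausts all shorter strings without reaching an accepting state), and 000 is the lexicographically least accepting string of length 3.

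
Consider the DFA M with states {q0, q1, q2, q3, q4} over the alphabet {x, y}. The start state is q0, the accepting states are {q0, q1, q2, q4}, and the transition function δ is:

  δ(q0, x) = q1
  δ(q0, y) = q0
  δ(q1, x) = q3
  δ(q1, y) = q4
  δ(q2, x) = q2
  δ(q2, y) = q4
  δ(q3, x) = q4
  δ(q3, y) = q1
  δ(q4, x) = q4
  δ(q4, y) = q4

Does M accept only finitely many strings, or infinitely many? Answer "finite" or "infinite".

infinite

State q0 is reachable from the start and can reach an accepting state, and it lies on the cycle q0 → q0.
Traversing that cycle any number of times yields accepted strings of unbounded length, so the language is infinite.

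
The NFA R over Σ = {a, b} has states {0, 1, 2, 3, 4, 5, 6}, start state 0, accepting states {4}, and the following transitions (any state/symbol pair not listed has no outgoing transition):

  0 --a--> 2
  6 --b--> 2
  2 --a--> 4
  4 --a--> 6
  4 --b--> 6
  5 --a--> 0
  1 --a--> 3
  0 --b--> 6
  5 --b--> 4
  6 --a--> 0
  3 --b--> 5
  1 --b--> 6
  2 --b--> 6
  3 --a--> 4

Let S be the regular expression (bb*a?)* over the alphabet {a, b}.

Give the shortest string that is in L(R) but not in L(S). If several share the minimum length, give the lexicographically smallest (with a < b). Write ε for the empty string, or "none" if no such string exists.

The string aa is accepted by R but not by S.
No shorter string lies in the difference, and aa is the lexicographically first length-2 string in L(R) \ L(S).

aa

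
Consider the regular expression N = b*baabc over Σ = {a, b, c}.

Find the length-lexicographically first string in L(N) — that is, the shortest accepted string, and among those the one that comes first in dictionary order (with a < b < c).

baabc

By inspection of the expression, no string of length less than 5 matches, and baabc is the lexicographically first match of length 5.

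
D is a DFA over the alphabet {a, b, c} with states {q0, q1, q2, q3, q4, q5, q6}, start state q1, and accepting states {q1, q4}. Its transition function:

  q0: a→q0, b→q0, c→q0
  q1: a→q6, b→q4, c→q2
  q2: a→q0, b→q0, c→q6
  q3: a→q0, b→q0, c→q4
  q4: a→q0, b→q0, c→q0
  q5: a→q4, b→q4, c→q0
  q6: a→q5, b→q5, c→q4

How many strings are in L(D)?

12

The useful subgraph on states {q1, q2, q4, q5, q6} is acyclic, so L(D) is finite; the longest accepting path visits 5 useful states, giving maximum string length 4.
Counting accepting paths from q1 by length: 1 of length 0, 1 of length 1, 1 of length 2, 5 of length 3, 4 of length 4. Total 12.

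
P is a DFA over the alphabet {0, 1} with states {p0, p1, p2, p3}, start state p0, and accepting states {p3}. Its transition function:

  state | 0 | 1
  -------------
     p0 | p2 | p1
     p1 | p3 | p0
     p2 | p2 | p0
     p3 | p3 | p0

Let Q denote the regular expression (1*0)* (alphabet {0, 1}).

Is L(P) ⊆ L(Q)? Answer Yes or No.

Converting the expression Q to a DFA (subset construction, then merging equivalent states) gives the minimal DFA with states {q0, q1}, start state q0, accepting states {q0} and transitions q0: 0→q0, 1→q1; q1: 0→q0, 1→q1.
Exploring the product automaton P × Q from the start pair (p0, q0), following both machines on each input symbol, reaches 5 state pairs: (p0, q0), (p2, q0), (p1, q1), (p0, q1), (p3, q0).
P accepts in {p3} and Q accepts in {q0}. The reachable pairs whose P-component is accepting are (p3, q0); in each of them the Q-component is accepting too, so the product for L(P) \ L(Q) (P-component accepting, Q-component rejecting) has no reachable accepting pair and the difference is empty.
Hence every string in L(P) is also in L(Q).

Yes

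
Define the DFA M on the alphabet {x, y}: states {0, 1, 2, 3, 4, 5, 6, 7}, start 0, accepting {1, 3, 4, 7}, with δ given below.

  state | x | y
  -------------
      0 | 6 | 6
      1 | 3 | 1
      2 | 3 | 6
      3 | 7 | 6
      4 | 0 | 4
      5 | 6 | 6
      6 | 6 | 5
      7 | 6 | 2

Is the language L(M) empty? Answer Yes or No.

The states reachable from the start state are {0, 5, 6}.
None of the accepting states {1, 3, 4, 7} is reachable, so no string is accepted and L(M) = ∅.

Yes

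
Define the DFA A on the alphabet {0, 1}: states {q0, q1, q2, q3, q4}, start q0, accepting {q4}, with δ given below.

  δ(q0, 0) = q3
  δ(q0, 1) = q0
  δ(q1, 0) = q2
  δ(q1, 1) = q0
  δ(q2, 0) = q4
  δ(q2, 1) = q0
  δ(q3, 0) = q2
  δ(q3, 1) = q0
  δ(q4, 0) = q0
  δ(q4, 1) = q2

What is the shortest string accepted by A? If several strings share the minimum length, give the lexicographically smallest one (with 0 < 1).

A breadth-first search from q0 reaches an accepting state first via the path q0 → q3 → q2 → q4 on input 000.
No string of length < 3 is accepted (BFS exhausts all shorter strings without reaching an accepting state), and 000 is the lexicographically least accepting string of length 3.

000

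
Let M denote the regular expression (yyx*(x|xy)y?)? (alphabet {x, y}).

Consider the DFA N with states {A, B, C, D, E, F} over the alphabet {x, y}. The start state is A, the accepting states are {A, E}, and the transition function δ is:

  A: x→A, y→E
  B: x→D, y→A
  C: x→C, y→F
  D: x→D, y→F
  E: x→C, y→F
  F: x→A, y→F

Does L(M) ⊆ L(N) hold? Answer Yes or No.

The string yyxyy is in L(M) but not in L(N).
So L(M) ⊄ L(N).

No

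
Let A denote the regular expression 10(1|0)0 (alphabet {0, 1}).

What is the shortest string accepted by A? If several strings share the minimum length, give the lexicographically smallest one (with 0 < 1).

1000

By inspection of the expression, no string of length less than 4 matches, and 1000 is the lexicographically first match of length 4.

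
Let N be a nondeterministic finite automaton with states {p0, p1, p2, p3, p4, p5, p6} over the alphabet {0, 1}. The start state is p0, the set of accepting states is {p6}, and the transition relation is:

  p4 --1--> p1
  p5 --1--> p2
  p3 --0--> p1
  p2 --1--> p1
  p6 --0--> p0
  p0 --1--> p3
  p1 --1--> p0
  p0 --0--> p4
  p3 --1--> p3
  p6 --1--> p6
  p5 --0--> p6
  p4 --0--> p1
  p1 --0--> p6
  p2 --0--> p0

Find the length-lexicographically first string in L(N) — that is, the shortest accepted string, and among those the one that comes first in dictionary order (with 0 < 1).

A breadth-first search from p0 reaches an accepting state first via the path p0 → p4 → p1 → p6 on input 000.
No string of length < 3 is accepted (BFS exhausts all shorter strings without reaching an accepting state), and 000 is the lexicographically least accepting string of length 3.

000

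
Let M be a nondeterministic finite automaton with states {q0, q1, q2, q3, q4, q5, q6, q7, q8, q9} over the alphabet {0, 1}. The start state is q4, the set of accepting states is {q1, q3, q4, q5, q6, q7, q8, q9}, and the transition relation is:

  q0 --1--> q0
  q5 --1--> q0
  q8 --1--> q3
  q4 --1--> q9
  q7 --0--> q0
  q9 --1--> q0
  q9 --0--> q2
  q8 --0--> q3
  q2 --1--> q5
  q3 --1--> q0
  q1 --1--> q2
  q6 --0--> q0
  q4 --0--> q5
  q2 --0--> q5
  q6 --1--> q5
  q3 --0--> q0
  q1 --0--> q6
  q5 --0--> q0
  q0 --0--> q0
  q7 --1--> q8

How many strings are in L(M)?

The useful subgraph on states {q2, q4, q5, q9} is acyclic, so L(M) is finite; the longest accepting path visits 4 useful states, giving maximum string length 3.
Counting accepting paths from q4 by length: 1 of length 0, 2 of length 1, 2 of length 3. Total 5.

5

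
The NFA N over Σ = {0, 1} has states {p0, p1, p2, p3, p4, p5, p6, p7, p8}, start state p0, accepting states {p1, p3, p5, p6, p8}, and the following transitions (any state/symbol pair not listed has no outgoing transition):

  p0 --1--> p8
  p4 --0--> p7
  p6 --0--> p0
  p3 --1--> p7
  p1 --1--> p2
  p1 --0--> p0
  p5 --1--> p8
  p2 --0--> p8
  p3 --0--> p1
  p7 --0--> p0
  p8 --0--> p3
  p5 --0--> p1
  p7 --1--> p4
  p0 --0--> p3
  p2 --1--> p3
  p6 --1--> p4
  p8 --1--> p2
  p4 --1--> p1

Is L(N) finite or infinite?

State p8 is reachable from the start and can reach an accepting state, and it lies on the cycle p8 → p2 → p8.
Traversing that cycle any number of times yields accepted strings of unbounded length, so the language is infinite.

infinite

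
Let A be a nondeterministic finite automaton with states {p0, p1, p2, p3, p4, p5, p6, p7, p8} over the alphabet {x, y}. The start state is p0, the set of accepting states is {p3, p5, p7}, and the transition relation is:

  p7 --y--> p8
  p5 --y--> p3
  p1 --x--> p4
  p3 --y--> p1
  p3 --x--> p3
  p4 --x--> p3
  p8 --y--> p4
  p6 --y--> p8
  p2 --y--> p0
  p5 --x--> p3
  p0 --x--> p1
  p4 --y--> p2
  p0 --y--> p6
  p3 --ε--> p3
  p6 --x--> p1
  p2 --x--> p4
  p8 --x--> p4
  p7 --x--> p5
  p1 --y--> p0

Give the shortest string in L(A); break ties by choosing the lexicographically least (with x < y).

xxx

A breadth-first search from p0 reaches an accepting state first via the path p0 → p1 → p4 → p3 on input xxx.
No string of length < 3 is accepted (BFS exhausts all shorter strings without reaching an accepting state), and xxx is the lexicographically least accepting string of length 3.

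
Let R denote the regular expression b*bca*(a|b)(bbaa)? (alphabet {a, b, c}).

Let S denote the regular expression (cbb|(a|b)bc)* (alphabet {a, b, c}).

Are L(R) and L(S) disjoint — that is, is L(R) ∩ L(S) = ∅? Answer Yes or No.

Converting the expression R to a DFA (subset construction, then merging equivalent states) gives the minimal DFA with states {r0, r1, r2, r3, r4, r5, r6, r7, r8, r9, r10, r11}, start state r0, accepting states {r4, r5, r6, r11} and transitions r0: a→r1, b→r2, c→r1; r1: a→r1, b→r1, c→r1; r2: a→r1, b→r2, c→r3; r3: a→r4, b→r5, c→r1; r4: a→r4, b→r6, c→r1; r5: a→r1, b→r7, c→r1; r6: a→r1, b→r8, c→r1; r7: a→r1, b→r9, c→r1; r8: a→r10, b→r9, c→r1; r9: a→r10, b→r1, c→r1; r10: a→r11, b→r1, c→r1; r11: a→r1, b→r1, c→r1.
Converting the expression S to a DFA (subset construction, then merging equivalent states) gives the minimal DFA with states {s0, s1, s2, s3, s4, s5}, start state s0, accepting states {s0} and transitions s0: a→s1, b→s1, c→s2; s1: a→s3, b→s4, c→s3; s2: a→s3, b→s5, c→s3; s3: a→s3, b→s3, c→s3; s4: a→s3, b→s3, c→s0; s5: a→s3, b→s0, c→s3.
Exploring the product automaton R × S from the start pair (r0, s0), following both machines on each input symbol, reaches 24 state pairs: (r0, s0), (r1, s1), (r2, s1), (r1, s2), (r1, s3), (r1, s4), (r2, s4), (r3, s3), (r1, s5), (r1, s0), (r2, s3), (r3, s0), (r4, s3), (r5, s3), (r4, s1), (r5, s1), (r6, s3), (r7, s3), (r6, s4), (r7, s4), (r8, s3), (r9, s3), (r10, s3), (r11, s3).
R accepts in {r4, r5, r6, r11} and S accepts in {s0}; no reachable pair has both components accepting, so no string drives both machines to acceptance simultaneously and L(R) ∩ L(S) = ∅.
So no string is accepted by both, and the intersection is empty.

Yes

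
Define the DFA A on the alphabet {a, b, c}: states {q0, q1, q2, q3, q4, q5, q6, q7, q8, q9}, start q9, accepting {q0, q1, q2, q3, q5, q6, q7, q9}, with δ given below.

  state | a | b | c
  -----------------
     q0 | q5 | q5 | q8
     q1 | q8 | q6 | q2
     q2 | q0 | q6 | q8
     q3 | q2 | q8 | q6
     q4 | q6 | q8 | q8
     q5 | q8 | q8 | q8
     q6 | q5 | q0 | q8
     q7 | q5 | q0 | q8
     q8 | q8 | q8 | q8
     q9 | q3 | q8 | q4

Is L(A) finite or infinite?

finite

The useful states (reachable from q9 and able to reach an accepting state) are {q0, q2, q3, q4, q5, q6, q9}.
Restricted to these states the transition graph has no cycle, so every accepting path has bounded length and L is finite.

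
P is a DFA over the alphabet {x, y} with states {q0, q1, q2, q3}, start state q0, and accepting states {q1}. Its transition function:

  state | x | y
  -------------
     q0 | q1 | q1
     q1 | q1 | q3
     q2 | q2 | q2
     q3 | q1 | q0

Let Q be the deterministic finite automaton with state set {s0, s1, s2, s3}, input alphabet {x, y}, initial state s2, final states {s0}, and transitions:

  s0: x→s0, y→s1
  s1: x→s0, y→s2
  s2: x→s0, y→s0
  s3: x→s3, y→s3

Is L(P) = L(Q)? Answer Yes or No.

Yes

Exploring the product automaton P × Q from the start pair (q0, s2), following both machines on each input symbol, reaches 3 state pairs: (q0, s2), (q1, s0), (q3, s1).
P accepts in {q1} and Q accepts in {s0}. In every reachable pair the two components are either both accepting — (q1, s0) — or both non-accepting, so no string is accepted by exactly one of the machines: L(P) \ L(Q) and L(Q) \ L(P) are both empty.
Hence every string is accepted by P iff it is accepted by Q, and the two languages coincide.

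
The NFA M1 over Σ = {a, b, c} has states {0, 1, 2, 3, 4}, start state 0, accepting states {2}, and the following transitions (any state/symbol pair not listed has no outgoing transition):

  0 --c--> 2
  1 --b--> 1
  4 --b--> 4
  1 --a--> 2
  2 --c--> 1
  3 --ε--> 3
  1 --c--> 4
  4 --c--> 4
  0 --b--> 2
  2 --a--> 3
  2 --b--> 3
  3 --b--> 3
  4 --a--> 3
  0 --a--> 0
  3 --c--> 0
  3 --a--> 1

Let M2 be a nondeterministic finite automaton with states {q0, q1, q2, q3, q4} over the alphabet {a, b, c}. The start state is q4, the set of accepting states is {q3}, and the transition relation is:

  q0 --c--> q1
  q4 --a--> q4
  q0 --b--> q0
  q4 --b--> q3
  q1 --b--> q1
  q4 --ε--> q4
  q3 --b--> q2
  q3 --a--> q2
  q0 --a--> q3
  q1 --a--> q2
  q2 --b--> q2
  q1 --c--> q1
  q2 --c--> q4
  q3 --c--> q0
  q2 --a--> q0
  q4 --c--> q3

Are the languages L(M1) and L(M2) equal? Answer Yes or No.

Yes

Exploring the product automaton M1 × M2 from the start pair (0, q4), following both machines on each input symbol, reaches 5 state pairs: (0, q4), (2, q3), (3, q2), (1, q0), (4, q1).
M1 accepts in {2} and M2 accepts in {q3}. In every reachable pair the two components are either both accepting — (2, q3) — or both non-accepting, so no string is accepted by exactly one of the machines: L(M1) \ L(M2) and L(M2) \ L(M1) are both empty.
Hence every string is accepted by M1 iff it is accepted by M2, and the two languages coincide.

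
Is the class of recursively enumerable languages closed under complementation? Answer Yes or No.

No

If both L and its complement were r.e., running the two recognisers in parallel would decide L, so L would be recursive; but there are r.e. languages that are not recursive (e.g. the halting problem), and their complements are therefore not r.e.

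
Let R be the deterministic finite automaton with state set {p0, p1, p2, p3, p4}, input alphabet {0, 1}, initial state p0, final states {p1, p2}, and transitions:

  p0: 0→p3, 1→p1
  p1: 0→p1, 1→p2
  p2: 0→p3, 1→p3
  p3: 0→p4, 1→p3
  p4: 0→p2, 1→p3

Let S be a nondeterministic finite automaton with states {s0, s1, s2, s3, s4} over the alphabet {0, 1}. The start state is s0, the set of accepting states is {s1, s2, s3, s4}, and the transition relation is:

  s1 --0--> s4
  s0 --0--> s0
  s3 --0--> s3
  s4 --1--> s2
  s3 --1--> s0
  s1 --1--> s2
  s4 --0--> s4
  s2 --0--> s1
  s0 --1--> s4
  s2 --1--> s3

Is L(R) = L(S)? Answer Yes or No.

The string 000 is accepted by R but rejected by S.
So L(R) ≠ L(S).

No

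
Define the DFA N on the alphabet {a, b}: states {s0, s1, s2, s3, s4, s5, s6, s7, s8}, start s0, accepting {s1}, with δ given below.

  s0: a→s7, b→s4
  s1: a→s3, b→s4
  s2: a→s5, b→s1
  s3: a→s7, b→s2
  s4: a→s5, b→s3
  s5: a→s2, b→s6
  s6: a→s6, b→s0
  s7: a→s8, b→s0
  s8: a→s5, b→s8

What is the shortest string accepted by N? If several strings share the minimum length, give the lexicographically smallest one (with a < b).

A breadth-first search from s0 reaches an accepting state first via the path s0 → s4 → s5 → s2 → s1 on input baab.
No string of length < 4 is accepted (BFS exhausts all shorter strings without reaching an accepting state), and baab is the lexicographically least accepting string of length 4.

baab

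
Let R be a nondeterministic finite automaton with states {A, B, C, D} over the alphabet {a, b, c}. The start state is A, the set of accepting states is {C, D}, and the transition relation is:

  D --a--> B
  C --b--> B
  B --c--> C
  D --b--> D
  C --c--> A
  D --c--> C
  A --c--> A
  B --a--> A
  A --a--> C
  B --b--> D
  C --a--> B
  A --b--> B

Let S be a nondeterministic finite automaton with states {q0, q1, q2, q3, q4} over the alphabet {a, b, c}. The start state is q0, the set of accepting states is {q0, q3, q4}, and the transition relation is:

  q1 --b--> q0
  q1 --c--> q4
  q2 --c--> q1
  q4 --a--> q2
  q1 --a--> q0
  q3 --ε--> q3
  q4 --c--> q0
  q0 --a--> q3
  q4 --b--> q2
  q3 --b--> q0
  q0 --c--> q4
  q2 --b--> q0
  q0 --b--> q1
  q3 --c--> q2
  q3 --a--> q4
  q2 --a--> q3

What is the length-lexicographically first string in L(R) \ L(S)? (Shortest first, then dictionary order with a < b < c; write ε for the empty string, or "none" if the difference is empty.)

The string ca is accepted by R but not by S.
No shorter string lies in the difference, and ca is the lexicographically first length-2 string in L(R) \ L(S).

ca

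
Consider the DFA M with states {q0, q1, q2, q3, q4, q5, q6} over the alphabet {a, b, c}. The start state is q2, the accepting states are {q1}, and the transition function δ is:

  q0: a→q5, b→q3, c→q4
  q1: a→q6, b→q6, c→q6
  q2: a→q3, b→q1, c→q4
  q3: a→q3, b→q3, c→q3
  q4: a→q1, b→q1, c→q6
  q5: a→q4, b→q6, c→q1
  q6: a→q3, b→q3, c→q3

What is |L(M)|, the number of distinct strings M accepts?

3

The useful subgraph on states {q1, q2, q4} is acyclic, so L(M) is finite; the longest accepting path visits 3 useful states, giving maximum string length 2.
Counting accepting paths from q2 by length: 1 of length 1, 2 of length 2. Total 3.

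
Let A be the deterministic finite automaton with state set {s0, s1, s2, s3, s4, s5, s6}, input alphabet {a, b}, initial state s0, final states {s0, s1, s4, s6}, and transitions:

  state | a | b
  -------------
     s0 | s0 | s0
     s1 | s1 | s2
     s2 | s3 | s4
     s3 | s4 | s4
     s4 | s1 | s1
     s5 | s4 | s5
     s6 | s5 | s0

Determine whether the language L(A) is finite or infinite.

infinite

State s0 is reachable from the start and can reach an accepting state, and it lies on the cycle s0 → s0.
Traversing that cycle any number of times yields accepted strings of unbounded length, so the language is infinite.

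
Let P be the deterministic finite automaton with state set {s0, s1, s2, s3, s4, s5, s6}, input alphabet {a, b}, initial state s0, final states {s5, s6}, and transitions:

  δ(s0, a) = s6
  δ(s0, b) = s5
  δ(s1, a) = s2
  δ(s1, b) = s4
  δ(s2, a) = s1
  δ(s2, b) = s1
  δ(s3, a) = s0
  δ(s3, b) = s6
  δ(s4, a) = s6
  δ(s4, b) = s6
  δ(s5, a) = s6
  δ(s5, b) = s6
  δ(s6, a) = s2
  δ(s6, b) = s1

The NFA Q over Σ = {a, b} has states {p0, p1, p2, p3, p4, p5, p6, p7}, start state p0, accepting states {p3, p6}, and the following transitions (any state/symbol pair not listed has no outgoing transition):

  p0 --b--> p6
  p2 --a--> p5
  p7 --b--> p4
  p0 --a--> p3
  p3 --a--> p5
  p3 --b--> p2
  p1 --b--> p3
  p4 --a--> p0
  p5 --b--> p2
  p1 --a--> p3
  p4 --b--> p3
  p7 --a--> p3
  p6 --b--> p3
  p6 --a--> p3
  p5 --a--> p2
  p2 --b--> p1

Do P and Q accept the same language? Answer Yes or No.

Exploring the product automaton P × Q from the start pair (s0, p0), following both machines on each input symbol, reaches 6 state pairs: (s0, p0), (s6, p3), (s5, p6), (s2, p5), (s1, p2), (s4, p1).
P accepts in {s5, s6} and Q accepts in {p3, p6}. In every reachable pair the two components are either both accepting — (s6, p3), (s5, p6) — or both non-accepting, so no string is accepted by exactly one of the machines: L(P) \ L(Q) and L(Q) \ L(P) are both empty.
Hence every string is accepted by P iff it is accepted by Q, and the two languages coincide.

Yes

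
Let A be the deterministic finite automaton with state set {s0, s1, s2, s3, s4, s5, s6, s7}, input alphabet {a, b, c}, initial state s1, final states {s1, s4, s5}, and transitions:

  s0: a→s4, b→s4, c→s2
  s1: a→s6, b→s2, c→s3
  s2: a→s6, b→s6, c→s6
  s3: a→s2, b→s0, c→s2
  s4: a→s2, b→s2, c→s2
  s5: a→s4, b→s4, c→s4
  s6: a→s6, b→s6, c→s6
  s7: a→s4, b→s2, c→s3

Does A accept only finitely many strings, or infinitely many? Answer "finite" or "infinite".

finite

The useful states (reachable from s1 and able to reach an accepting state) are {s0, s1, s3, s4}.
Restricted to these states the transition graph has no cycle, so every accepting path has bounded length and L is finite.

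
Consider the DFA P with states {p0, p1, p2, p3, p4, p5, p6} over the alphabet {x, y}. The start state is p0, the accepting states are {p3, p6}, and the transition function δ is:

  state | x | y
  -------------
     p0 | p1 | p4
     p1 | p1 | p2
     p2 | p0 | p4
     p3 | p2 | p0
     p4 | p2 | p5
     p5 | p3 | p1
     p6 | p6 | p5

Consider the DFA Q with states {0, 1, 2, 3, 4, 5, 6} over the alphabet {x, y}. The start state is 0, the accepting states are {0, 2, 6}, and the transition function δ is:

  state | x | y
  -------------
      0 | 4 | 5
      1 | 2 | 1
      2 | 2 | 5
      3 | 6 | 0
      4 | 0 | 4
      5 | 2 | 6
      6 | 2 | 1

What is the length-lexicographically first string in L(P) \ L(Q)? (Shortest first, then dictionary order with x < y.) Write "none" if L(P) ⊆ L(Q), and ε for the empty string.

none

Exploring the product automaton P × Q from the start pair (p0, 0), following both machines on each input symbol, reaches 22 state pairs: (p0, 0), (p1, 4), (p4, 5), (p1, 0), (p2, 4), (p2, 2), (p5, 6), (p2, 5), (p4, 4), (p0, 2), (p3, 2), (p1, 1), (p4, 6), (p2, 0), (p5, 4), (p1, 2), (p0, 5), (p2, 1), (p5, 1), (p0, 4), (p3, 0), (p4, 1).
P accepts in {p3, p6} and Q accepts in {0, 2, 6}. The reachable pairs whose P-component is accepting are (p3, 2), (p3, 0); in each of them the Q-component is accepting too, so the product for L(P) \ L(Q) (P-component accepting, Q-component rejecting) has no reachable accepting pair and the difference is empty.
So every string accepted by P is also accepted by Q: L(P) \ L(Q) = ∅ and there is no such string.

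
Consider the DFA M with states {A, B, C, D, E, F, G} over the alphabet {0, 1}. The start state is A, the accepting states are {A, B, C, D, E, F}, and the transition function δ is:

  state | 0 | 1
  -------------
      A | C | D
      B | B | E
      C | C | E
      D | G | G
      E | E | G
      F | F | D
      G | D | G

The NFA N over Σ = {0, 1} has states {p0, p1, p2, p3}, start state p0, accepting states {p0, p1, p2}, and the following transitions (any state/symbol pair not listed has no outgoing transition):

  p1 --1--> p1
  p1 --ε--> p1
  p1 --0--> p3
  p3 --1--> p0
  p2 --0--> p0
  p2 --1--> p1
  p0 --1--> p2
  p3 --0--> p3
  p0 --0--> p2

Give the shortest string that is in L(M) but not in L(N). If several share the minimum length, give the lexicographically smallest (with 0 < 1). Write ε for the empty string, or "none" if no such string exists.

010

The string 010 is accepted by M but not by N.
No shorter string lies in the difference, and 010 is the lexicographically first length-3 string in L(M) \ L(N).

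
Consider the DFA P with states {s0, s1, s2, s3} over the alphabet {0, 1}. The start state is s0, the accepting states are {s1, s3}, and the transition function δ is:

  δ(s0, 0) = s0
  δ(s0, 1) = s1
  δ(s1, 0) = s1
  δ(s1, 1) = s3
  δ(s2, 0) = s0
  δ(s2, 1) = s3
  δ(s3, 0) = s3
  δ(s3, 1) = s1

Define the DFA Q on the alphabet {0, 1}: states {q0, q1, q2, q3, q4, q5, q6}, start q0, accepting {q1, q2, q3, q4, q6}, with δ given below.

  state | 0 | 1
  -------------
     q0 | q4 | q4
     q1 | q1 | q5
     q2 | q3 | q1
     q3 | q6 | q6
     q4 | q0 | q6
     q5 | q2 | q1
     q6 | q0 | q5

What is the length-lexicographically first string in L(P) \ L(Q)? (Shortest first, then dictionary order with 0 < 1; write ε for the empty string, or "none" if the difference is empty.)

The string 10 is accepted by P but not by Q.
No shorter string lies in the difference, and 10 is the lexicographically first length-2 string in L(P) \ L(Q).

10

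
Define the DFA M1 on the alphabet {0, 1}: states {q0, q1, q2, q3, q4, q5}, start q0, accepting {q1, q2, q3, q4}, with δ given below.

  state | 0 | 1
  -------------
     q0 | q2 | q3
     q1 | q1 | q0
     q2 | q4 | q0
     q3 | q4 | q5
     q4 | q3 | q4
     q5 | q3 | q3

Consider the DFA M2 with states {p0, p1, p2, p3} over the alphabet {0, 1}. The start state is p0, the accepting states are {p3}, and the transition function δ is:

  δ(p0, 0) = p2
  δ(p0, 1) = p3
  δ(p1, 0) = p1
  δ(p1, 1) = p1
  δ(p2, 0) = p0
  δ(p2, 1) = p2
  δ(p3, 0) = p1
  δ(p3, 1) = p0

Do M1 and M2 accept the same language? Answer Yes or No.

No

The string 0 is accepted by M1 but rejected by M2.
So L(M1) ≠ L(M2).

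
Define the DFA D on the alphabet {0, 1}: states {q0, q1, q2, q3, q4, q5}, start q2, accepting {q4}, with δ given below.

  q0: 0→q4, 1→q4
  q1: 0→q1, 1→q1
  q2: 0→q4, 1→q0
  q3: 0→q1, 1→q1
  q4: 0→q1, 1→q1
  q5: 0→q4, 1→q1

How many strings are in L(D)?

The useful subgraph on states {q0, q2, q4} is acyclic, so L(D) is finite; the longest accepting path visits 3 useful states, giving maximum string length 2.
Counting accepting paths from q2 by length: 1 of length 1, 2 of length 2. Total 3.

3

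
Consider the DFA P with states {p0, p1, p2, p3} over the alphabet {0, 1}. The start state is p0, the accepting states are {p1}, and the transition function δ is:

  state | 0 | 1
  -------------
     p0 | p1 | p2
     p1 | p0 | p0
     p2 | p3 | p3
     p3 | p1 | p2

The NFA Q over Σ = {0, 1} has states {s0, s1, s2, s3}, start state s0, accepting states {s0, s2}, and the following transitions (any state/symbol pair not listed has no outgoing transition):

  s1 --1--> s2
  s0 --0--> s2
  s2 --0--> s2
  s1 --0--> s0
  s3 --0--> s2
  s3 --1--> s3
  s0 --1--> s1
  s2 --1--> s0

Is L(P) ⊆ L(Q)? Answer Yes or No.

Exploring the product automaton P × Q from the start pair (p0, s0), following both machines on each input symbol, reaches 11 state pairs: (p0, s0), (p1, s2), (p2, s1), (p0, s2), (p3, s0), (p3, s2), (p2, s0), (p3, s1), (p1, s0), (p2, s2), (p0, s1).
P accepts in {p1} and Q accepts in {s0, s2}. The reachable pairs whose P-component is accepting are (p1, s2), (p1, s0); in each of them the Q-component is accepting too, so the product for L(P) \ L(Q) (P-component accepting, Q-component rejecting) has no reachable accepting pair and the difference is empty.
Hence every string in L(P) is also in L(Q).

Yes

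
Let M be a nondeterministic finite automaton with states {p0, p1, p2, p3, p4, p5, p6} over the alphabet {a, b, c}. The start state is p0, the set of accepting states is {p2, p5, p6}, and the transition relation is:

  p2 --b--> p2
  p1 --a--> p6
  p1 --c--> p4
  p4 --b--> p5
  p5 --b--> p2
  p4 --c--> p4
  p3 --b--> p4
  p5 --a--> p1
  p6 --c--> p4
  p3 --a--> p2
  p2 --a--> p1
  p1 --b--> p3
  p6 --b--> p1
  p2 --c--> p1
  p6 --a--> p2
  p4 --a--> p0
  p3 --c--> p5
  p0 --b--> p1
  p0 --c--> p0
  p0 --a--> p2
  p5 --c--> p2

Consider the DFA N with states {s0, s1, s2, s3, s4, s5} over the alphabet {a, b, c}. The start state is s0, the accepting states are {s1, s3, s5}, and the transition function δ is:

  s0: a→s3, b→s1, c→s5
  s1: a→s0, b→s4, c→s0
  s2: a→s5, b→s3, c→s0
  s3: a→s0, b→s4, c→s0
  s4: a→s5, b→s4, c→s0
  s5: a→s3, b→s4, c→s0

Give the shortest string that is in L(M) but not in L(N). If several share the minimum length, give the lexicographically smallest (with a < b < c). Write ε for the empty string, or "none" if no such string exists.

The string ab is accepted by M but not by N.
No shorter string lies in the difference, and ab is the lexicographically first length-2 string in L(M) \ L(N).

ab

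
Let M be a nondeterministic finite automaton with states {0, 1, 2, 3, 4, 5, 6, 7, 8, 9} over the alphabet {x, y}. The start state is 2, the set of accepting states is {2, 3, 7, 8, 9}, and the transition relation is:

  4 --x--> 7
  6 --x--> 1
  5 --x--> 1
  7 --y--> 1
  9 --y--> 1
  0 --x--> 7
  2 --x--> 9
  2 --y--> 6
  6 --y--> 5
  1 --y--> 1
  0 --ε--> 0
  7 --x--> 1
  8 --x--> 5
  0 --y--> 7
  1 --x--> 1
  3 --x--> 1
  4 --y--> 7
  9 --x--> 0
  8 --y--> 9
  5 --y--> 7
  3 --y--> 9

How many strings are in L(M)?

5

The useful subgraph on states {0, 2, 5, 6, 7, 9} is acyclic, so L(M) is finite; the longest accepting path visits 4 useful states, giving maximum string length 3.
Counting accepting paths from 2 by length: 1 of length 0, 1 of length 1, 3 of length 3. Total 5.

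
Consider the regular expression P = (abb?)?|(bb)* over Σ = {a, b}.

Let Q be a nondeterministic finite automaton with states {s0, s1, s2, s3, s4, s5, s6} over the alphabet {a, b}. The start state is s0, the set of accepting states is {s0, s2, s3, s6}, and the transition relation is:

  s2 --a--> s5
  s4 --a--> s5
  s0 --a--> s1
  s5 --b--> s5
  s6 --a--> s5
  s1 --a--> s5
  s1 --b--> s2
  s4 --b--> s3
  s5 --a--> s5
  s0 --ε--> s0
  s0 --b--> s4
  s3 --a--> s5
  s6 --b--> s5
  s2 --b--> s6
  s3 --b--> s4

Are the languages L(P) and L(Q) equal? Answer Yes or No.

Converting the expression P to a DFA (subset construction, then merging equivalent states) gives the minimal DFA with states {p0, p1, p2, p3, p4, p5, p6}, start state p0, accepting states {p0, p4, p5, p6} and transitions p0: a→p1, b→p2; p1: a→p3, b→p4; p2: a→p3, b→p5; p3: a→p3, b→p3; p4: a→p3, b→p6; p5: a→p3, b→p2; p6: a→p3, b→p3.
Exploring the product automaton P × Q from the start pair (p0, s0), following both machines on each input symbol, reaches 7 state pairs: (p0, s0), (p1, s1), (p2, s4), (p3, s5), (p4, s2), (p5, s3), (p6, s6).
P accepts in {p0, p4, p5, p6} and Q accepts in {s0, s2, s3, s6}. In every reachable pair the two components are either both accepting — (p0, s0), (p4, s2), (p5, s3), (p6, s6) — or both non-accepting, so no string is accepted by exactly one of the machines: L(P) \ L(Q) and L(Q) \ L(P) are both empty.
Hence every string is accepted by P iff it is accepted by Q, and the two languages coincide.

Yes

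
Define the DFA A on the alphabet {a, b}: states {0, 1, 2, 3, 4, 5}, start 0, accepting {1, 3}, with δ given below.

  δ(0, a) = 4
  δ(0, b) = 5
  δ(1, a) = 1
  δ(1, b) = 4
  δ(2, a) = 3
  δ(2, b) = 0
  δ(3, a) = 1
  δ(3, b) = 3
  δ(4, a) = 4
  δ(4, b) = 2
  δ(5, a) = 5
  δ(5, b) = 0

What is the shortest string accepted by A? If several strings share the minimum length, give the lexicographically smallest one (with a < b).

aba

A breadth-first search from 0 reaches an accepting state first via the path 0 → 4 → 2 → 3 on input aba.
No string of length < 3 is accepted (BFS exhausts all shorter strings without reaching an accepting state), and aba is the lexicographically least accepting string of length 3.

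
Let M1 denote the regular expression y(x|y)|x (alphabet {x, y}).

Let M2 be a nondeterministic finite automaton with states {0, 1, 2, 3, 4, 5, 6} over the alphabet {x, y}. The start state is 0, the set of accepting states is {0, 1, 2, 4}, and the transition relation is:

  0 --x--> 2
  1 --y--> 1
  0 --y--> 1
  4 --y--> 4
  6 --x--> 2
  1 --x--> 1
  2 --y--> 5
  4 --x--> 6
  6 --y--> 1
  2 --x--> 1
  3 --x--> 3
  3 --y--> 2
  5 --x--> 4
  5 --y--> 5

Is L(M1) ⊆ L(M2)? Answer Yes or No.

Converting the expression M1 to a DFA (subset construction, then merging equivalent states) gives the minimal DFA with states {r0, r1, r2, r3}, start state r0, accepting states {r1} and transitions r0: x→r1, y→r2; r1: x→r3, y→r3; r2: x→r1, y→r1; r3: x→r3, y→r3.
Exploring the product automaton M1 × M2 from the start pair (r0, 0), following both machines on each input symbol, reaches 9 state pairs: (r0, 0), (r1, 2), (r2, 1), (r3, 1), (r3, 5), (r1, 1), (r3, 4), (r3, 6), (r3, 2).
M1 accepts in {r1} and M2 accepts in {0, 1, 2, 4}. The reachable pairs whose M1-component is accepting are (r1, 2), (r1, 1); in each of them the M2-component is accepting too, so the product for L(M1) \ L(M2) (M1-component accepting, M2-component rejecting) has no reachable accepting pair and the difference is empty.
Hence every string in L(M1) is also in L(M2).

Yes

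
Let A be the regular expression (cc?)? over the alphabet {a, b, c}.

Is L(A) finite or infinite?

The expression contains no Kleene star (every subexpression denotes a finite set), so L(A) is finite.

finite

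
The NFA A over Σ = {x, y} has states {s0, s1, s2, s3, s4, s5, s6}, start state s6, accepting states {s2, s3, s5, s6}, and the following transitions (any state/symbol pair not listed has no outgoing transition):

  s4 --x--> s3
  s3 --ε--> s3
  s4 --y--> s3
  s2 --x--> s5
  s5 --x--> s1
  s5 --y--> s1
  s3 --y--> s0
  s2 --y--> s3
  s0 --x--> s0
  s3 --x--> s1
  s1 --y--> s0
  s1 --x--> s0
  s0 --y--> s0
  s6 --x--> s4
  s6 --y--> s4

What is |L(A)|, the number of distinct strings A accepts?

The useful subgraph on states {s3, s4, s6} is acyclic, so L(A) is finite; the longest accepting path visits 3 useful states, giving maximum string length 2.
Counting accepting paths from s6 by length: 1 of length 0, 4 of length 2. Total 5.

5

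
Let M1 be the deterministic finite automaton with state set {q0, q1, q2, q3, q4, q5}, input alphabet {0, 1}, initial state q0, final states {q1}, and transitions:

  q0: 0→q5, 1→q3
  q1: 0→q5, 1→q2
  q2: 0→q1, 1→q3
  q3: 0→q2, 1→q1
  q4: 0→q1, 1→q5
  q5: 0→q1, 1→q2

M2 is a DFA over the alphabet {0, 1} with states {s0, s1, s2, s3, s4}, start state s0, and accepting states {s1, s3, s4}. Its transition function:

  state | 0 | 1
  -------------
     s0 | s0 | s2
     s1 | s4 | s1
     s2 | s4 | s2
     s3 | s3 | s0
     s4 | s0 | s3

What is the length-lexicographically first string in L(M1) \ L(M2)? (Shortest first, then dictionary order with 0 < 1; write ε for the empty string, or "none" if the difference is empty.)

00

The string 00 is accepted by M1 but not by M2.
No shorter string lies in the difference, and 00 is the lexicographically first length-2 string in L(M1) \ L(M2).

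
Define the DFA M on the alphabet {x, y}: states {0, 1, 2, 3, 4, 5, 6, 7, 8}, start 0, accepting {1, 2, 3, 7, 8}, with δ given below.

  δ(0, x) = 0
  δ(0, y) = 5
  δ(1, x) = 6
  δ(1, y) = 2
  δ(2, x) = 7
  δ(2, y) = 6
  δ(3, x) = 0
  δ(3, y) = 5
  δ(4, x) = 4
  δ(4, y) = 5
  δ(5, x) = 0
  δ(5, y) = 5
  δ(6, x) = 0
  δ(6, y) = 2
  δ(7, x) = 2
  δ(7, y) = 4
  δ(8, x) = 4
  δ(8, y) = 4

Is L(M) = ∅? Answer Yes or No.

The states reachable from the start state are {0, 5}.
None of the accepting states {1, 2, 3, 7, 8} is reachable, so no string is accepted and L(M) = ∅.

Yes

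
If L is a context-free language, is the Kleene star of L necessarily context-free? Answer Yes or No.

If S₁ is the start symbol of a grammar for L, the grammar with new start symbol S and productions S → S₁S | ε generates L*.
So the context-free languages are closed under Kleene star.

Yes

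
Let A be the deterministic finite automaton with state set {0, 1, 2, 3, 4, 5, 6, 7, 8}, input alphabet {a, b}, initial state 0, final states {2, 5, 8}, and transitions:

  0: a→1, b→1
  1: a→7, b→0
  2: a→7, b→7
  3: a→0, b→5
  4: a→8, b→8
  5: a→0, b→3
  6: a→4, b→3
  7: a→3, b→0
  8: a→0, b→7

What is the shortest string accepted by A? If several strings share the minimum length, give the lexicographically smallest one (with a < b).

aaab

A breadth-first search from 0 reaches an accepting state first via the path 0 → 1 → 7 → 3 → 5 on input aaab.
No string of length < 4 is accepted (BFS exhausts all shorter strings without reaching an accepting state), and aaab is the lexicographically least accepting string of length 4.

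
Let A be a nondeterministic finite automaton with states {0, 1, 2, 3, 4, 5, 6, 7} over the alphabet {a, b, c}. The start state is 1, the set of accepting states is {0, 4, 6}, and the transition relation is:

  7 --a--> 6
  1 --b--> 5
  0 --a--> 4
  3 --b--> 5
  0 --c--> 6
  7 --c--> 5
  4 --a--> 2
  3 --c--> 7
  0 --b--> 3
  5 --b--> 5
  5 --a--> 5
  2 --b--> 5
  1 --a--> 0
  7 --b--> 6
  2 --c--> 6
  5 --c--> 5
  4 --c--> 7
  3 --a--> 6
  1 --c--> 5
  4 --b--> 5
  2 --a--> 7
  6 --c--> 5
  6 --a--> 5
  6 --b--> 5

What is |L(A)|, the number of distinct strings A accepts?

The useful subgraph on states {0, 1, 2, 3, 4, 6, 7} is acyclic, so L(A) is finite; the longest accepting path visits 6 useful states, giving maximum string length 5.
Counting accepting paths from 1 by length: 1 of length 1, 2 of length 2, 1 of length 3, 5 of length 4, 2 of length 5. Total 11.

11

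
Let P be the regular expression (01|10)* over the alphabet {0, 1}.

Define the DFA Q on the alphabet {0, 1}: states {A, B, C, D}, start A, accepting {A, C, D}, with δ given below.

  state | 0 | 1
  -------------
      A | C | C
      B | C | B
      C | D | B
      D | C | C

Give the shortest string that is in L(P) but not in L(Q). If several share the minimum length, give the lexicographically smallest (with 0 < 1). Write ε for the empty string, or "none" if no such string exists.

The string 01 is accepted by P but not by Q.
No shorter string lies in the difference, and 01 is the lexicographically first length-2 string in L(P) \ L(Q).

01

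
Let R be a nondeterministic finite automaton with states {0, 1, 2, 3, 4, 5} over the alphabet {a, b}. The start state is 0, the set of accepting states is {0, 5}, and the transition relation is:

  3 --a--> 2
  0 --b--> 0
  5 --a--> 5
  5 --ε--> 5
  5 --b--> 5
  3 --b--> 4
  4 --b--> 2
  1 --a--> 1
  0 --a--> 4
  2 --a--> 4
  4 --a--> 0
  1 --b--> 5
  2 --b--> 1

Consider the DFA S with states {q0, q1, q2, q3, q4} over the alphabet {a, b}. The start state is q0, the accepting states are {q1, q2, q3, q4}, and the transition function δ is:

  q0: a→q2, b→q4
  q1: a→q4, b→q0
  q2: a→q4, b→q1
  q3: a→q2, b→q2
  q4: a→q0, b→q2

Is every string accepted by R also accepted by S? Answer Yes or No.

No

The empty string ε is in L(R) but not in L(S).
So L(R) ⊄ L(S).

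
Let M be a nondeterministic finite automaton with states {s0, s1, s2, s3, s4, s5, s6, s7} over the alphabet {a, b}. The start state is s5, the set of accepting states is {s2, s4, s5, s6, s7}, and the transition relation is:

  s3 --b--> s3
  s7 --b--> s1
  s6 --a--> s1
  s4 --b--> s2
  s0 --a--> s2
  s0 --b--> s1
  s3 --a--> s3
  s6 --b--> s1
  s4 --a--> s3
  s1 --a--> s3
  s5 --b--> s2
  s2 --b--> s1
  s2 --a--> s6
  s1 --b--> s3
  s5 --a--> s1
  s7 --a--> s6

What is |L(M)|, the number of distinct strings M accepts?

3

The useful subgraph on states {s2, s5, s6} is acyclic, so L(M) is finite; the longest accepting path visits 3 useful states, giving maximum string length 2.
Counting accepting paths from s5 by length: 1 of length 0, 1 of length 1, 1 of length 2. Total 3.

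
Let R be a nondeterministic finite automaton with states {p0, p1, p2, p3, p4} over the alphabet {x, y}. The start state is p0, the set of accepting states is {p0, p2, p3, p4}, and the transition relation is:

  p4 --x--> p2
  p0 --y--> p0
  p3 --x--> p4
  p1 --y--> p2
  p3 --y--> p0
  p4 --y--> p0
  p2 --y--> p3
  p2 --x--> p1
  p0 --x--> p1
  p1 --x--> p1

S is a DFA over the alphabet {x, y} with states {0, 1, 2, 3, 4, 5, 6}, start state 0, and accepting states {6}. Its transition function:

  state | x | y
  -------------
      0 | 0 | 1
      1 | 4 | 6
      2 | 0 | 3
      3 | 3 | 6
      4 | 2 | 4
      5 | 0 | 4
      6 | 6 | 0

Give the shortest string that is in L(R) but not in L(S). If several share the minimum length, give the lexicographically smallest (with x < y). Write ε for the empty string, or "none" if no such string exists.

The empty string ε is accepted by R but not by S.
Since ε is the unique shortest string, it is the required witness.

ε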